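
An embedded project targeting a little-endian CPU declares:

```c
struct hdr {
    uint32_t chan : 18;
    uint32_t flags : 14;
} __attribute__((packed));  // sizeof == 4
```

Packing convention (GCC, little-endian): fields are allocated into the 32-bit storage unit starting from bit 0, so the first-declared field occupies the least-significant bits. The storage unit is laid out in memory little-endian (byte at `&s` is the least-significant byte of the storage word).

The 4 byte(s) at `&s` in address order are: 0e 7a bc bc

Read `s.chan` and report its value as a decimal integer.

31246

[0]=0x0e [1]=0x7a [2]=0xbc [3]=0xbc (little-endian) → word 0xbcbc7a0e
chan [0+:18] = (word>>0) & 0x3ffff = 31246  ←
flags [18+:14] = (word>>18) & 0x3fff = 12079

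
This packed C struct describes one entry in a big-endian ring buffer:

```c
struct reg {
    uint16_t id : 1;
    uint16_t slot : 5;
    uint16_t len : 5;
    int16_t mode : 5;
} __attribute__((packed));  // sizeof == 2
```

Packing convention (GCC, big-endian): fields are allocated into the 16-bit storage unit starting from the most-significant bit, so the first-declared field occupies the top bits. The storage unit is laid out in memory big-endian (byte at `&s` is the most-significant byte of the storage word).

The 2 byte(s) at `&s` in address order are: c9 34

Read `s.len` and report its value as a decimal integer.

[0]=0xc9 [1]=0x34 (big-endian) → word 0xc934
id [15+:1] = (word>>15) & 0x1 = 1
slot [10+:5] = (word>>10) & 0x1f = 18
len [5+:5] = (word>>5) & 0x1f = 9  ←
mode [0+:5] = (word>>0) & 0x1f = 20

9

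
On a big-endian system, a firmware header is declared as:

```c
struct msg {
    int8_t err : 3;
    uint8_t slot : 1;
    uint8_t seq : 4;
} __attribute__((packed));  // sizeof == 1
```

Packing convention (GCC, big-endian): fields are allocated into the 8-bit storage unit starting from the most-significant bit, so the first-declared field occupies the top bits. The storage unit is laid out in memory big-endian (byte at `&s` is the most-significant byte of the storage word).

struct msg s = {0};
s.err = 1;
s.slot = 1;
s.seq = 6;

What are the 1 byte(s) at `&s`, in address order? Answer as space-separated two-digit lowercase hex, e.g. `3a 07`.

36

err (3b) val=1 bits=0x1 at bit 5: 0x20
slot (1b) val=1 bits=0x1 at bit 4: 0x30
seq (4b) val=6 bits=0x6 at bit 0: 0x36
word = 0x36 → big-endian bytes:
  [0]=0x36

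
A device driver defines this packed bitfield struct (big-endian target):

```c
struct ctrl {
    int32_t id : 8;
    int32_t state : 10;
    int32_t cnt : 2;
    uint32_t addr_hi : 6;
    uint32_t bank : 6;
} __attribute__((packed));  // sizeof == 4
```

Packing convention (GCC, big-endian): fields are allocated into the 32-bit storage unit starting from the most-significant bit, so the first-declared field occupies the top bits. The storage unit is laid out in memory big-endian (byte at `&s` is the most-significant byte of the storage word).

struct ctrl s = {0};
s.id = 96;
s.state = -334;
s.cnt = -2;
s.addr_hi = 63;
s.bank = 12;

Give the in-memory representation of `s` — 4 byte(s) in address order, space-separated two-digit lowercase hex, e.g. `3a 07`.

60 ac af cc

[24+:8] id=96 & 0xff = 0x60; word=0x60000000
[14+:10] state=-334 & 0x3ff = 0x2b2; word=0x60ac8000
[12+:2] cnt=-2 & 0x3 = 0x2; word=0x60aca000
[6+:6] addr_hi=63 & 0x3f = 0x3f; word=0x60acafc0
[0+:6] bank=12 & 0x3f = 0xc; word=0x60acafcc
word = 0x60acafcc → big-endian bytes:
  [0]=0x60  [1]=0xac  [2]=0xaf  [3]=0xcc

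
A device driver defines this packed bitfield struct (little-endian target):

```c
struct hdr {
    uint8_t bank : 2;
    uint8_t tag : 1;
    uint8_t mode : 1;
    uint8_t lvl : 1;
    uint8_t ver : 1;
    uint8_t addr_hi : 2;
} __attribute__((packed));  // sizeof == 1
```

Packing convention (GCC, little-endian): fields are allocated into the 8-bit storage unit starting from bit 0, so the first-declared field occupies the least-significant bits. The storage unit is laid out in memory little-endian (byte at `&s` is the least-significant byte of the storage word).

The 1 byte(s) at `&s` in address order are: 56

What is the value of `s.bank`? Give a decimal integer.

[0]=0x56 (little-endian) → word 0x56
bank [0+:2] = (word>>0) & 0x3 = 2  ←
tag [2+:1] = (word>>2) & 0x1 = 1
mode [3+:1] = (word>>3) & 0x1 = 0
lvl [4+:1] = (word>>4) & 0x1 = 1
ver [5+:1] = (word>>5) & 0x1 = 0
addr_hi [6+:2] = (word>>6) & 0x3 = 1

2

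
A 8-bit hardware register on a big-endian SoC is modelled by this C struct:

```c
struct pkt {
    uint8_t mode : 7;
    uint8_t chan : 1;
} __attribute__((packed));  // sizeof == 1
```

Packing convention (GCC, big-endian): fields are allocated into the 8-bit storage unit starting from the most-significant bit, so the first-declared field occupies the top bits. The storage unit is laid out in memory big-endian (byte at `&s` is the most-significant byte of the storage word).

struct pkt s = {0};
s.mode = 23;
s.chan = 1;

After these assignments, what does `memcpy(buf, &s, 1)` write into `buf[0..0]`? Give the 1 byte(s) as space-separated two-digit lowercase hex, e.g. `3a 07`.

[1+:7] mode=23 & 0x7f = 0x17; word=0x2e
[0+:1] chan=1 & 0x1 = 0x1; word=0x2f
word = 0x2f → big-endian bytes:
  [0]=0x2f

2f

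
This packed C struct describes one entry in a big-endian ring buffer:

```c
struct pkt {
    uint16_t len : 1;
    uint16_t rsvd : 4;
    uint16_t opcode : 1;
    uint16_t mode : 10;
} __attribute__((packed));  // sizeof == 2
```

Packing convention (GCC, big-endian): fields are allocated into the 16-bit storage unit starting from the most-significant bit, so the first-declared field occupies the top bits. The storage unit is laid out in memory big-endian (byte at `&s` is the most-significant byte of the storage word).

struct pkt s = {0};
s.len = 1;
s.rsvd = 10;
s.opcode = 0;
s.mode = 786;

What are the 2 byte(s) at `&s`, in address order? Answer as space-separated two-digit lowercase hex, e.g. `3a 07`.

len (1b) val=1 bits=0x1 at bit 15: 0x8000
rsvd (4b) val=10 bits=0xa at bit 11: 0xd000
opcode (1b) val=0 bits=0x0 at bit 10: 0xd000
mode (10b) val=786 bits=0x312 at bit 0: 0xd312
word = 0xd312 → big-endian bytes:
  [0]=0xd3  [1]=0x12

d3 12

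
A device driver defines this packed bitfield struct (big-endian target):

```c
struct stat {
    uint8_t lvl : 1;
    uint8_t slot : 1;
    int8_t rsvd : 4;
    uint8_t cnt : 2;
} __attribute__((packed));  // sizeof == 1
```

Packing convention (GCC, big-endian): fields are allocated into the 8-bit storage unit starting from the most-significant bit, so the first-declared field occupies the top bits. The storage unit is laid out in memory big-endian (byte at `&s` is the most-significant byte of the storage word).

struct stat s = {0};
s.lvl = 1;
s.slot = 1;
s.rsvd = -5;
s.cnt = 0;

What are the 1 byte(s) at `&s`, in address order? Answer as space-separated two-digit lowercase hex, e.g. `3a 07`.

ec

[7+:1] lvl=1 & 0x1 = 0x1; word=0x80
[6+:1] slot=1 & 0x1 = 0x1; word=0xc0
[2+:4] rsvd=-5 & 0xf = 0xb; word=0xec
[0+:2] cnt=0 & 0x3 = 0x0; word=0xec
word = 0xec → big-endian bytes:
  [0]=0xec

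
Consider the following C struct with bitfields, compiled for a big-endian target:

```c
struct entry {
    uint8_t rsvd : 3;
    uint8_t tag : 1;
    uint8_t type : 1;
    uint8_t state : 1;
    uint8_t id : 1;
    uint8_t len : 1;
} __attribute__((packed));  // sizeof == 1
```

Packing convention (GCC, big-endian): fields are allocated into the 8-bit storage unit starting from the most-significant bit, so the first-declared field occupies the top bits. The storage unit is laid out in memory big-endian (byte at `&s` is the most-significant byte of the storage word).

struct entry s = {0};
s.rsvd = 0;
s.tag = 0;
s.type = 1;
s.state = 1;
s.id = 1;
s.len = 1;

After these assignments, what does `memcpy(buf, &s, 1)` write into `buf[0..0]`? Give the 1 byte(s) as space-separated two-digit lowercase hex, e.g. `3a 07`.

[5+:3] rsvd=0 & 0x7 = 0x0; word=0x00
[4+:1] tag=0 & 0x1 = 0x0; word=0x00
[3+:1] type=1 & 0x1 = 0x1; word=0x08
[2+:1] state=1 & 0x1 = 0x1; word=0x0c
[1+:1] id=1 & 0x1 = 0x1; word=0x0e
[0+:1] len=1 & 0x1 = 0x1; word=0x0f
word = 0x0f → big-endian bytes:
  [0]=0x0f

0f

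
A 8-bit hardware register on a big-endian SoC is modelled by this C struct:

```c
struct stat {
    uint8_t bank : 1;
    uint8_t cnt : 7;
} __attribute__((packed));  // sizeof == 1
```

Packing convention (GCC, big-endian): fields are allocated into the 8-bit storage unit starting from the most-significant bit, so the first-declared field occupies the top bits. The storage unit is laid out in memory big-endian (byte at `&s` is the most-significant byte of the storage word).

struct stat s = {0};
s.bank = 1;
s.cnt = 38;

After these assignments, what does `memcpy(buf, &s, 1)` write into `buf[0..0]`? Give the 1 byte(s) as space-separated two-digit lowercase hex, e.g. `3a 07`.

a6

bank:1 = 1 → 0x1 << 7 → word 0x80
cnt:7 = 38 → 0x26 << 0 → word 0xa6
word = 0xa6 → big-endian bytes:
  [0]=0xa6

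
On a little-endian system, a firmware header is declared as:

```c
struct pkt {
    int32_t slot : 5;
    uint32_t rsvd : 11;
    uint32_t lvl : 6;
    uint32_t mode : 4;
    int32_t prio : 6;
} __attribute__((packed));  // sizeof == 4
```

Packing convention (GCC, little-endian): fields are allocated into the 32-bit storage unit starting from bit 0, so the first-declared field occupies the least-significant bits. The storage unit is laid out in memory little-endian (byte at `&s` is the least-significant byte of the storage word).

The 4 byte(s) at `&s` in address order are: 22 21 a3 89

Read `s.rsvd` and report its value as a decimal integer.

[0]=0x22 [1]=0x21 [2]=0xa3 [3]=0x89 (little-endian) → word 0x89a32122
slot:5 @ bit 0 → (0x89a32122>>0)&0x1f = 0x2
rsvd:11 @ bit 5 → (0x89a32122>>5)&0x7ff = 0x109  ←
lvl:6 @ bit 16 → (0x89a32122>>16)&0x3f = 0x23
mode:4 @ bit 22 → (0x89a32122>>22)&0xf = 0x6
prio:6 @ bit 26 → (0x89a32122>>26)&0x3f = 0x22

265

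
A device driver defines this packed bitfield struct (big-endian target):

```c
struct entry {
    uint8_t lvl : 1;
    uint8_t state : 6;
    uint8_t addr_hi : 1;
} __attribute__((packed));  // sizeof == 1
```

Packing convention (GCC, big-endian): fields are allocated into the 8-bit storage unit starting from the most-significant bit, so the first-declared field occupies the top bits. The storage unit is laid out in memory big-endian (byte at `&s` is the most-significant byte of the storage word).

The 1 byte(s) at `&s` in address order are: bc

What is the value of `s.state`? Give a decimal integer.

[0]=0xbc (big-endian) → word 0xbc
lvl:1 @ bit 7 → (0xbc>>7)&0x1 = 0x1
state:6 @ bit 1 → (0xbc>>1)&0x3f = 0x1e  ←
addr_hi:1 @ bit 0 → (0xbc>>0)&0x1 = 0x0

30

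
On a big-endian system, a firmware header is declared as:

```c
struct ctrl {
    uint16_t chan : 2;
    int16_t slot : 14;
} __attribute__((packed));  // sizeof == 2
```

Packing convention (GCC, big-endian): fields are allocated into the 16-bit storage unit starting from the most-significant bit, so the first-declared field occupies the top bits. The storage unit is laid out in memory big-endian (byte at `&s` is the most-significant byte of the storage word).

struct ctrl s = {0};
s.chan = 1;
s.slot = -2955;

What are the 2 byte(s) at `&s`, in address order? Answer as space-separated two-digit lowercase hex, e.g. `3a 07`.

74 75

chan:2 = 1 → 0x1 << 14 → word 0x4000
slot:14 = -2955 → 0x3475 << 0 → word 0x7475
word = 0x7475 → big-endian bytes:
  [0]=0x74  [1]=0x75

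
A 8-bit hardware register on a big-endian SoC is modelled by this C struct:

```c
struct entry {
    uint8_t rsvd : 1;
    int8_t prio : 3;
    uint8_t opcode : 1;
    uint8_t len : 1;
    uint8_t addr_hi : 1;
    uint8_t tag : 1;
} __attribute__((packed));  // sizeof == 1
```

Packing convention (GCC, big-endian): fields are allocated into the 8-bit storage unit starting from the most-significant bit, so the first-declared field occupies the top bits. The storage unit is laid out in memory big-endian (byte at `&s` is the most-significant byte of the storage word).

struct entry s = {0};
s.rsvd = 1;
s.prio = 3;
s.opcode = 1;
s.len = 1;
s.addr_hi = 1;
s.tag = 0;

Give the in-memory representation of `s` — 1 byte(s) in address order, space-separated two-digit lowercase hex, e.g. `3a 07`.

rsvd (1b) val=1 bits=0x1 at bit 7: 0x80
prio (3b) val=3 bits=0x3 at bit 4: 0xb0
opcode (1b) val=1 bits=0x1 at bit 3: 0xb8
len (1b) val=1 bits=0x1 at bit 2: 0xbc
addr_hi (1b) val=1 bits=0x1 at bit 1: 0xbe
tag (1b) val=0 bits=0x0 at bit 0: 0xbe
word = 0xbe → big-endian bytes:
  [0]=0xbe

be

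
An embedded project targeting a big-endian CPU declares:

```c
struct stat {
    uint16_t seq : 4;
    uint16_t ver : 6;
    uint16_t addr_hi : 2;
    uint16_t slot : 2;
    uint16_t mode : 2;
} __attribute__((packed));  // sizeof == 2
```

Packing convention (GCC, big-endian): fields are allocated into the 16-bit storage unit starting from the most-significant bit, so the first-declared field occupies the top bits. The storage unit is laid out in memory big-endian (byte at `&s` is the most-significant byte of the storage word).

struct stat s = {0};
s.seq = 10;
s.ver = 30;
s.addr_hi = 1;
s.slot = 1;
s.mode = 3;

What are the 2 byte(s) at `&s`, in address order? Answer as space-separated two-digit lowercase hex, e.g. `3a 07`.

a7 97

[12+:4] seq=10 & 0xf = 0xa; word=0xa000
[6+:6] ver=30 & 0x3f = 0x1e; word=0xa780
[4+:2] addr_hi=1 & 0x3 = 0x1; word=0xa790
[2+:2] slot=1 & 0x3 = 0x1; word=0xa794
[0+:2] mode=3 & 0x3 = 0x3; word=0xa797
word = 0xa797 → big-endian bytes:
  [0]=0xa7  [1]=0x97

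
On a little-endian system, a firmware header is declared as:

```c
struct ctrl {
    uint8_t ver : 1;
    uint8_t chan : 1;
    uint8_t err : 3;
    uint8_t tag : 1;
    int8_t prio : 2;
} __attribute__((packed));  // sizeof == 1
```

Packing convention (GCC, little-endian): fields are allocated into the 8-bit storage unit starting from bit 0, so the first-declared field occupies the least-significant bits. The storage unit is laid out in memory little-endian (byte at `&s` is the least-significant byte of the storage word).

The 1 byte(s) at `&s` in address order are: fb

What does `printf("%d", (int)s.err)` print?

6

[0]=0xfb (little-endian) → word 0xfb
ver [0+:1] = (word>>0) & 0x1 = 1
chan [1+:1] = (word>>1) & 0x1 = 1
err [2+:3] = (word>>2) & 0x7 = 6  ←
tag [5+:1] = (word>>5) & 0x1 = 1
prio [6+:2] = (word>>6) & 0x3 = 3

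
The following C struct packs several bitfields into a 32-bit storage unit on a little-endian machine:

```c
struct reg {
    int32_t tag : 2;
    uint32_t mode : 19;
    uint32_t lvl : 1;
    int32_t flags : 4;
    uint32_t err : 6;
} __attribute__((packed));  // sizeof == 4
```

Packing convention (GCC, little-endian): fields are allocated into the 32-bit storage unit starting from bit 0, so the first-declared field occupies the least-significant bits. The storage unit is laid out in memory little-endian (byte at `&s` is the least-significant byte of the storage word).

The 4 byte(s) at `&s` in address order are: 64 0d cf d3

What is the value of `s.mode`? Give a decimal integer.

246617

[0]=0x64 [1]=0x0d [2]=0xcf [3]=0xd3 (little-endian) → word 0xd3cf0d64
tag [0+:2] = (word>>0) & 0x3 = 0
mode [2+:19] = (word>>2) & 0x7ffff = 246617  ←
lvl [21+:1] = (word>>21) & 0x1 = 0
flags [22+:4] = (word>>22) & 0xf = 15
err [26+:6] = (word>>26) & 0x3f = 52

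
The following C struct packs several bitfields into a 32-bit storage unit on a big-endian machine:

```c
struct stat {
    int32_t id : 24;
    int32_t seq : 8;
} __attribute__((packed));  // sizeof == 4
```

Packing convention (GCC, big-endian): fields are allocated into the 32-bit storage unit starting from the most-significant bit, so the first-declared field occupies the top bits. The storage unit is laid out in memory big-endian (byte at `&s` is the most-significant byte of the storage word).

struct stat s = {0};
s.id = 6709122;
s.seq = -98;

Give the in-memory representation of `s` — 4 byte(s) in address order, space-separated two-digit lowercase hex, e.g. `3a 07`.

66 5f 82 9e

[8+:24] id=6709122 & 0xffffff = 0x665f82; word=0x665f8200
[0+:8] seq=-98 & 0xff = 0x9e; word=0x665f829e
word = 0x665f829e → big-endian bytes:
  [0]=0x66  [1]=0x5f  [2]=0x82  [3]=0x9e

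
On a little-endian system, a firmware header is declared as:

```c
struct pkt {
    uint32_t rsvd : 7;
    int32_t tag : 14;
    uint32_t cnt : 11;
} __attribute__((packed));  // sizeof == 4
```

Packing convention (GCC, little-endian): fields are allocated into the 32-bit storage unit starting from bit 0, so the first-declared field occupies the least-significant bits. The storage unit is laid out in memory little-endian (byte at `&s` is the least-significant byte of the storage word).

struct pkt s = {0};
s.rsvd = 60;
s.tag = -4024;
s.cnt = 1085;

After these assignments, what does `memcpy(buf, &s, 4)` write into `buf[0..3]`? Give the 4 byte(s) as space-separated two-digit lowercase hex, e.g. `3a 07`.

3c 24 b8 87

rsvd (7b) val=60 bits=0x3c at bit 0: 0x0000003c
tag (14b) val=-4024 bits=0x3048 at bit 7: 0x0018243c
cnt (11b) val=1085 bits=0x43d at bit 21: 0x87b8243c
word = 0x87b8243c → little-endian bytes:
  [0]=0x3c  [1]=0x24  [2]=0xb8  [3]=0x87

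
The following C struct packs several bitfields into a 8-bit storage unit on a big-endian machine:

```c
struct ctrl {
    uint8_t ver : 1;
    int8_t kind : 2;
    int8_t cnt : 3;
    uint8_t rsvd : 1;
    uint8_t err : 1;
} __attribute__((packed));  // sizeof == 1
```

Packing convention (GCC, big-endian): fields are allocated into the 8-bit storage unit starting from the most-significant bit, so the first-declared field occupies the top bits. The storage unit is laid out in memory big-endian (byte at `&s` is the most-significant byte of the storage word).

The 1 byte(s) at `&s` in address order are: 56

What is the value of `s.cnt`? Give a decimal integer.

-3

[0]=0x56 (big-endian) → word 0x56
ver [7+:1] = (word>>7) & 0x1 = 0
kind [5+:2] = (word>>5) & 0x3 = 2
cnt [2+:3] = (word>>2) & 0x7 = 5  ←
rsvd [1+:1] = (word>>1) & 0x1 = 1
err [0+:1] = (word>>0) & 0x1 = 0
cnt signed 3b, MSB=1: 5 - 8 = -3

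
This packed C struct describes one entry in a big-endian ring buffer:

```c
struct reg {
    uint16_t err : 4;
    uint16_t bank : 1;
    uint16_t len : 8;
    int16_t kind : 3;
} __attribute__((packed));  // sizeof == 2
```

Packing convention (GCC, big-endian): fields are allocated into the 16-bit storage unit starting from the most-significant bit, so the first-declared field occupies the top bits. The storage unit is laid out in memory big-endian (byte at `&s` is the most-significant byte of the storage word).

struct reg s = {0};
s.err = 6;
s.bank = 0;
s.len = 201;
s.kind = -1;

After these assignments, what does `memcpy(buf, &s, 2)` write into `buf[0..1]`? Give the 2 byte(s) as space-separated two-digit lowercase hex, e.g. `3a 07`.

err (4b) val=6 bits=0x6 at bit 12: 0x6000
bank (1b) val=0 bits=0x0 at bit 11: 0x6000
len (8b) val=201 bits=0xc9 at bit 3: 0x6648
kind (3b) val=-1 bits=0x7 at bit 0: 0x664f
word = 0x664f → big-endian bytes:
  [0]=0x66  [1]=0x4f

66 4f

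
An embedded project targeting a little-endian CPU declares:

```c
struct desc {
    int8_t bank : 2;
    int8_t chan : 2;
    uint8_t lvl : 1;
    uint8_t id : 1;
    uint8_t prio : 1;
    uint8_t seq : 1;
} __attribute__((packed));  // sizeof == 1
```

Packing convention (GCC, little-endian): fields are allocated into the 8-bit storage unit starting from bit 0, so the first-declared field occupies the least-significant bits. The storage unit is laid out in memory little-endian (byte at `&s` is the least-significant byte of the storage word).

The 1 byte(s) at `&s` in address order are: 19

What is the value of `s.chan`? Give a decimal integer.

-2

[0]=0x19 (little-endian) → word 0x19
bank [0+:2] = (word>>0) & 0x3 = 1
chan [2+:2] = (word>>2) & 0x3 = 2  ←
lvl [4+:1] = (word>>4) & 0x1 = 1
id [5+:1] = (word>>5) & 0x1 = 0
prio [6+:1] = (word>>6) & 0x1 = 0
seq [7+:1] = (word>>7) & 0x1 = 0
chan signed 2b, MSB=1: 2 - 4 = -2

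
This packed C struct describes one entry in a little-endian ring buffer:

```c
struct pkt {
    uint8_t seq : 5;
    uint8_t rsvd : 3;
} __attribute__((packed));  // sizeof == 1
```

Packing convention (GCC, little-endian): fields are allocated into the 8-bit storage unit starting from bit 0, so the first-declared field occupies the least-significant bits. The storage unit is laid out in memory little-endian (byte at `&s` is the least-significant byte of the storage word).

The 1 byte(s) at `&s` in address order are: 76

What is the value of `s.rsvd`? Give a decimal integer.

3

[0]=0x76 (little-endian) → word 0x76
seq [0+:5] = (word>>0) & 0x1f = 22
rsvd [5+:3] = (word>>5) & 0x7 = 3  ←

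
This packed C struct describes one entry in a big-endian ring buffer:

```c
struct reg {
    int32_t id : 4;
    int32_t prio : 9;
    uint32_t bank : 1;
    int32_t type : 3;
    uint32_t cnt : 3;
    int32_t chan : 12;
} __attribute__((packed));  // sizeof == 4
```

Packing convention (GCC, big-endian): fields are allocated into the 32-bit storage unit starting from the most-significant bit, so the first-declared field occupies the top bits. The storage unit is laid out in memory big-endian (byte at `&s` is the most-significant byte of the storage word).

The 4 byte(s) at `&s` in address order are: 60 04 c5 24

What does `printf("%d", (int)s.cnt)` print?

4

[0]=0x60 [1]=0x04 [2]=0xc5 [3]=0x24 (big-endian) → word 0x6004c524
id:4 @ bit 28 → (0x6004c524>>28)&0xf = 0x6
prio:9 @ bit 19 → (0x6004c524>>19)&0x1ff = 0x0
bank:1 @ bit 18 → (0x6004c524>>18)&0x1 = 0x1
type:3 @ bit 15 → (0x6004c524>>15)&0x7 = 0x1
cnt:3 @ bit 12 → (0x6004c524>>12)&0x7 = 0x4  ←
chan:12 @ bit 0 → (0x6004c524>>0)&0xfff = 0x524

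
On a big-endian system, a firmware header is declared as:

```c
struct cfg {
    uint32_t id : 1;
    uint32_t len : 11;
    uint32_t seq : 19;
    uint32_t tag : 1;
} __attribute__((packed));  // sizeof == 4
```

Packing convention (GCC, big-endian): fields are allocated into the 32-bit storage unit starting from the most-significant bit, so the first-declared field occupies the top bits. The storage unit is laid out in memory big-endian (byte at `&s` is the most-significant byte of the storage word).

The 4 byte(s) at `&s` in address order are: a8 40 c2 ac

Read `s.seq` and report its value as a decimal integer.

[0]=0xa8 [1]=0x40 [2]=0xc2 [3]=0xac (big-endian) → word 0xa840c2ac
id:1 @ bit 31 → (0xa840c2ac>>31)&0x1 = 0x1
len:11 @ bit 20 → (0xa840c2ac>>20)&0x7ff = 0x284
seq:19 @ bit 1 → (0xa840c2ac>>1)&0x7ffff = 0x6156  ←
tag:1 @ bit 0 → (0xa840c2ac>>0)&0x1 = 0x0

24918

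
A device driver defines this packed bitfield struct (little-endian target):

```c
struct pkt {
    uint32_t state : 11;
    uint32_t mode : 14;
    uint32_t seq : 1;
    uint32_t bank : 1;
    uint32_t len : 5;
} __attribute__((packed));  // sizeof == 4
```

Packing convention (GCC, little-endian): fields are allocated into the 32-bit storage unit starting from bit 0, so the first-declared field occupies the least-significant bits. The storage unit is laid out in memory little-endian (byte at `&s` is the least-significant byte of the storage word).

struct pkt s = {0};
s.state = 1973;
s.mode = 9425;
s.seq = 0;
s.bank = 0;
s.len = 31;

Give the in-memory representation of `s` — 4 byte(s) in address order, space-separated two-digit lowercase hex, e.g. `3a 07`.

state:11 = 1973 → 0x7b5 << 0 → word 0x000007b5
mode:14 = 9425 → 0x24d1 << 11 → word 0x01268fb5
seq:1 = 0 → 0x0 << 25 → word 0x01268fb5
bank:1 = 0 → 0x0 << 26 → word 0x01268fb5
len:5 = 31 → 0x1f << 27 → word 0xf9268fb5
word = 0xf9268fb5 → little-endian bytes:
  [0]=0xb5  [1]=0x8f  [2]=0x26  [3]=0xf9

b5 8f 26 f9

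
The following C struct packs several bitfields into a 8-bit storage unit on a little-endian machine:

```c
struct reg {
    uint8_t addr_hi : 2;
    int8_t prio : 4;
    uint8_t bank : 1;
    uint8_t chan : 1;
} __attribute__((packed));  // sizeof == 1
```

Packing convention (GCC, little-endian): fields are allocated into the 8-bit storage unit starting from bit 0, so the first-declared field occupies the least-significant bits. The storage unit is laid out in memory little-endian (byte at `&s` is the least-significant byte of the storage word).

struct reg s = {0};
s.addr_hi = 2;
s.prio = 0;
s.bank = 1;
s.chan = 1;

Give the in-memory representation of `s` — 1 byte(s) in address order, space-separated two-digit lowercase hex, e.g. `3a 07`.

[0+:2] addr_hi=2 & 0x3 = 0x2; word=0x02
[2+:4] prio=0 & 0xf = 0x0; word=0x02
[6+:1] bank=1 & 0x1 = 0x1; word=0x42
[7+:1] chan=1 & 0x1 = 0x1; word=0xc2
word = 0xc2 → little-endian bytes:
  [0]=0xc2

c2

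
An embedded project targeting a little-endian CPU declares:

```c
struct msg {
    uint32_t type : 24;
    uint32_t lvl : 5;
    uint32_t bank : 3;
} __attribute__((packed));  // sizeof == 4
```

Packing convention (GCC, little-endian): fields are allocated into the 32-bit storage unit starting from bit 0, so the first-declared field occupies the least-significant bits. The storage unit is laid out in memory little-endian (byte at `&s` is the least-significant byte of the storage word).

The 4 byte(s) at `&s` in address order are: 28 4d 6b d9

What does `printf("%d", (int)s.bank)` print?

[0]=0x28 [1]=0x4d [2]=0x6b [3]=0xd9 (little-endian) → word 0xd96b4d28
type:24 @ bit 0 → (0xd96b4d28>>0)&0xffffff = 0x6b4d28
lvl:5 @ bit 24 → (0xd96b4d28>>24)&0x1f = 0x19
bank:3 @ bit 29 → (0xd96b4d28>>29)&0x7 = 0x6  ←

6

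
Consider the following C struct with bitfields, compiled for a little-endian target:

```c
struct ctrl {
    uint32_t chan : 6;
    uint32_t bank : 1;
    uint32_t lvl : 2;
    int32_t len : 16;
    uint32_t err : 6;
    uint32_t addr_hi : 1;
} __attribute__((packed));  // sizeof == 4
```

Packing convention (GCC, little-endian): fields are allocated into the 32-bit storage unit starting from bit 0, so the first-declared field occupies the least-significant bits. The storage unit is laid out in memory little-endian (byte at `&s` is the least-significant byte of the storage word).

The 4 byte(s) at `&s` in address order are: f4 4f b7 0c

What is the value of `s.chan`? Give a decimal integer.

52

[0]=0xf4 [1]=0x4f [2]=0xb7 [3]=0x0c (little-endian) → word 0x0cb74ff4
chan [0+:6] = (word>>0) & 0x3f = 52  ←
bank [6+:1] = (word>>6) & 0x1 = 1
lvl [7+:2] = (word>>7) & 0x3 = 3
len [9+:16] = (word>>9) & 0xffff = 23463
err [25+:6] = (word>>25) & 0x3f = 6
addr_hi [31+:1] = (word>>31) & 0x1 = 0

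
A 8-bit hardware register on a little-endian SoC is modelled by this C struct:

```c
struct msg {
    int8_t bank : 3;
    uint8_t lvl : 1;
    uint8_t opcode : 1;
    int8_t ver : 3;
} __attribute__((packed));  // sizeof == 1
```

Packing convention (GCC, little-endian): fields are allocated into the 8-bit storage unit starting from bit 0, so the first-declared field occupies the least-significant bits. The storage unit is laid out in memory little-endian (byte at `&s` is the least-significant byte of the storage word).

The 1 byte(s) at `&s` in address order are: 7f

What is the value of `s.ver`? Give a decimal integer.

3

[0]=0x7f (little-endian) → word 0x7f
bank:3 @ bit 0 → (0x7f>>0)&0x7 = 0x7
lvl:1 @ bit 3 → (0x7f>>3)&0x1 = 0x1
opcode:1 @ bit 4 → (0x7f>>4)&0x1 = 0x1
ver:3 @ bit 5 → (0x7f>>5)&0x7 = 0x3  ←
ver signed 3b, MSB=0: value = 3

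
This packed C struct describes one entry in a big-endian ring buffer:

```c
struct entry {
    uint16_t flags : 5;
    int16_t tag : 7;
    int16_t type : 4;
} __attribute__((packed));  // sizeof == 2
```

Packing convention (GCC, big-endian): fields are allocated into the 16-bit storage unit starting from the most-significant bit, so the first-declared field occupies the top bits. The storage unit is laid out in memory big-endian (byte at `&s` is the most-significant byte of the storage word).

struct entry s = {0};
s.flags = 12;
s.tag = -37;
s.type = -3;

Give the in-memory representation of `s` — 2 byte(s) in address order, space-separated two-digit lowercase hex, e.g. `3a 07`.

[11+:5] flags=12 & 0x1f = 0xc; word=0x6000
[4+:7] tag=-37 & 0x7f = 0x5b; word=0x65b0
[0+:4] type=-3 & 0xf = 0xd; word=0x65bd
word = 0x65bd → big-endian bytes:
  [0]=0x65  [1]=0xbd

65 bd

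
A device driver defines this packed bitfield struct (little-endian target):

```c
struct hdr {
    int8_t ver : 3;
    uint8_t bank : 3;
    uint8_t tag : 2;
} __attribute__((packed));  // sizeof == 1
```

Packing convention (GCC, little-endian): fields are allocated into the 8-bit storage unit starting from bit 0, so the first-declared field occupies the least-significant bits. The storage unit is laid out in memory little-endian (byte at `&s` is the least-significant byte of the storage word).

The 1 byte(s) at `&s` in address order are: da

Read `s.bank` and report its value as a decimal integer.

3

[0]=0xda (little-endian) → word 0xda
ver [0+:3] = (word>>0) & 0x7 = 2
bank [3+:3] = (word>>3) & 0x7 = 3  ←
tag [6+:2] = (word>>6) & 0x3 = 3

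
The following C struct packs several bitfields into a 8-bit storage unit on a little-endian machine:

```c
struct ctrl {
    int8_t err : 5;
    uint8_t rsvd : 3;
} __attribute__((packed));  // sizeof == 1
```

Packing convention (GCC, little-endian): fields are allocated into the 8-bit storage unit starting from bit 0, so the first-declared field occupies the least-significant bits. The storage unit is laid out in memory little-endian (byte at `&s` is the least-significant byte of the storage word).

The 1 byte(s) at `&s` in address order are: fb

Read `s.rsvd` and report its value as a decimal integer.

[0]=0xfb (little-endian) → word 0xfb
err [0+:5] = (word>>0) & 0x1f = 27
rsvd [5+:3] = (word>>5) & 0x7 = 7  ←

7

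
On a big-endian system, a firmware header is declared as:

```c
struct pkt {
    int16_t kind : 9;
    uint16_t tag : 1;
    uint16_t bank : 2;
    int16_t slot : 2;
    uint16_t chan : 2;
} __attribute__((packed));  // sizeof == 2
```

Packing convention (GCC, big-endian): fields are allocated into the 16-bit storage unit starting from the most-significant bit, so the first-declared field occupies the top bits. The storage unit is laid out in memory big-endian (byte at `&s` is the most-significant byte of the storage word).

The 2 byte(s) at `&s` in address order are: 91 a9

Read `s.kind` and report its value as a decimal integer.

[0]=0x91 [1]=0xa9 (big-endian) → word 0x91a9
kind [7+:9] = (word>>7) & 0x1ff = 291  ←
tag [6+:1] = (word>>6) & 0x1 = 0
bank [4+:2] = (word>>4) & 0x3 = 2
slot [2+:2] = (word>>2) & 0x3 = 2
chan [0+:2] = (word>>0) & 0x3 = 1
kind signed 9b, MSB=1: 291 - 512 = -221

-221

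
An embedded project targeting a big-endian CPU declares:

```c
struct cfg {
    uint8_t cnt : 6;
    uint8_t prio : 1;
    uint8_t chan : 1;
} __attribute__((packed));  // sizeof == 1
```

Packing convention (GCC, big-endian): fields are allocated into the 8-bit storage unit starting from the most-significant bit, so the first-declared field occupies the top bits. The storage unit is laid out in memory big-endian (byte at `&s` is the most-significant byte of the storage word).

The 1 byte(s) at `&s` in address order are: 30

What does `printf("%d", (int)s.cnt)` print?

[0]=0x30 (big-endian) → word 0x30
cnt:6 @ bit 2 → (0x30>>2)&0x3f = 0xc  ←
prio:1 @ bit 1 → (0x30>>1)&0x1 = 0x0
chan:1 @ bit 0 → (0x30>>0)&0x1 = 0x0

12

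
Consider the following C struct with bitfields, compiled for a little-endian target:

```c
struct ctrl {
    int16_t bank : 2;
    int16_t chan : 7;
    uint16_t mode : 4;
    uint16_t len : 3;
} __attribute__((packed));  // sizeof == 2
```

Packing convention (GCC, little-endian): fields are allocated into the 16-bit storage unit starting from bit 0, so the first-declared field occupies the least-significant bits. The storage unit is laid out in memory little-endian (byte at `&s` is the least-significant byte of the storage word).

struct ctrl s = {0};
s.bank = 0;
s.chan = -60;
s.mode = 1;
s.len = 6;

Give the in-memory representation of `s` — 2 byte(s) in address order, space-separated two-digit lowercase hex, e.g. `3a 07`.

bank:2 = 0 → 0x0 << 0 → word 0x0000
chan:7 = -60 → 0x44 << 2 → word 0x0110
mode:4 = 1 → 0x1 << 9 → word 0x0310
len:3 = 6 → 0x6 << 13 → word 0xc310
word = 0xc310 → little-endian bytes:
  [0]=0x10  [1]=0xc3

10 c3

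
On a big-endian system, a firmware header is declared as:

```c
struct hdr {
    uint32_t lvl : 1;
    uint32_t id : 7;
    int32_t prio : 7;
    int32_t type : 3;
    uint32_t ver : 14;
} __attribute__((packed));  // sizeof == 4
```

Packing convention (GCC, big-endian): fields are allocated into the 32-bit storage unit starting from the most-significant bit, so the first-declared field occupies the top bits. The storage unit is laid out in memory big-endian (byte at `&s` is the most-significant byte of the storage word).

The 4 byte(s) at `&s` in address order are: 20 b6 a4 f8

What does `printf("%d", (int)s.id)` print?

[0]=0x20 [1]=0xb6 [2]=0xa4 [3]=0xf8 (big-endian) → word 0x20b6a4f8
lvl [31+:1] = (word>>31) & 0x1 = 0
id [24+:7] = (word>>24) & 0x7f = 32  ←
prio [17+:7] = (word>>17) & 0x7f = 91
type [14+:3] = (word>>14) & 0x7 = 2
ver [0+:14] = (word>>0) & 0x3fff = 9464

32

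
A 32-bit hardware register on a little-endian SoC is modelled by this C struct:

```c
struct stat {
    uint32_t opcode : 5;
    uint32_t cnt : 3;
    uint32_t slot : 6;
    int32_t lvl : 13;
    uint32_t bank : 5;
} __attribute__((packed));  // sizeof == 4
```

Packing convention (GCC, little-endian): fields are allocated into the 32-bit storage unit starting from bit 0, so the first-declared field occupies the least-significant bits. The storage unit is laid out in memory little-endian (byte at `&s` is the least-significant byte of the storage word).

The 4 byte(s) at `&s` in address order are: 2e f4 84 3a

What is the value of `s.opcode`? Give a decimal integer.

14

[0]=0x2e [1]=0xf4 [2]=0x84 [3]=0x3a (little-endian) → word 0x3a84f42e
opcode [0+:5] = (word>>0) & 0x1f = 14  ←
cnt [5+:3] = (word>>5) & 0x7 = 1
slot [8+:6] = (word>>8) & 0x3f = 52
lvl [14+:13] = (word>>14) & 0x1fff = 2579
bank [27+:5] = (word>>27) & 0x1f = 7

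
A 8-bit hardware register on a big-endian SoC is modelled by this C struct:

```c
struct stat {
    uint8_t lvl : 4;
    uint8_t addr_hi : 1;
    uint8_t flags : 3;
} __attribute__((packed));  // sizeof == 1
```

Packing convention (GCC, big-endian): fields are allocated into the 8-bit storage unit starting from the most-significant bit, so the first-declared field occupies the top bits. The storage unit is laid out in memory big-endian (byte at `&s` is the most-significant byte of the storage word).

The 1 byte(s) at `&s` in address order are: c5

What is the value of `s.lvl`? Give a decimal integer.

12

[0]=0xc5 (big-endian) → word 0xc5
lvl:4 @ bit 4 → (0xc5>>4)&0xf = 0xc  ←
addr_hi:1 @ bit 3 → (0xc5>>3)&0x1 = 0x0
flags:3 @ bit 0 → (0xc5>>0)&0x7 = 0x5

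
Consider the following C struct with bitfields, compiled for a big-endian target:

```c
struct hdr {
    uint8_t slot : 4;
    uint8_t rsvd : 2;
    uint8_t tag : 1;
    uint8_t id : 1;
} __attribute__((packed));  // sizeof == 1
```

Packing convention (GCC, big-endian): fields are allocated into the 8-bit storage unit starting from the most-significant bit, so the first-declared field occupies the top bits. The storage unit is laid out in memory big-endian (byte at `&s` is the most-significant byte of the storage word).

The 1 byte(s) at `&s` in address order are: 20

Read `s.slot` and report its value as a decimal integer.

2

[0]=0x20 (big-endian) → word 0x20
slot [4+:4] = (word>>4) & 0xf = 2  ←
rsvd [2+:2] = (word>>2) & 0x3 = 0
tag [1+:1] = (word>>1) & 0x1 = 0
id [0+:1] = (word>>0) & 0x1 = 0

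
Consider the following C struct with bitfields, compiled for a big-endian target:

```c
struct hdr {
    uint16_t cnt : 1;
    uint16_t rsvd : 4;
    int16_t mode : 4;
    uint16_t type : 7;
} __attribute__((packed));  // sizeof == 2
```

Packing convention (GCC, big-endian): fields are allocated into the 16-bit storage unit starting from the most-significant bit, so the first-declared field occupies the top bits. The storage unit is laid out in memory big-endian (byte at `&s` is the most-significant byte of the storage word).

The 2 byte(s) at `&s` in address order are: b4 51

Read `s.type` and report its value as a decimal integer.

[0]=0xb4 [1]=0x51 (big-endian) → word 0xb451
cnt:1 @ bit 15 → (0xb451>>15)&0x1 = 0x1
rsvd:4 @ bit 11 → (0xb451>>11)&0xf = 0x6
mode:4 @ bit 7 → (0xb451>>7)&0xf = 0x8
type:7 @ bit 0 → (0xb451>>0)&0x7f = 0x51  ←

81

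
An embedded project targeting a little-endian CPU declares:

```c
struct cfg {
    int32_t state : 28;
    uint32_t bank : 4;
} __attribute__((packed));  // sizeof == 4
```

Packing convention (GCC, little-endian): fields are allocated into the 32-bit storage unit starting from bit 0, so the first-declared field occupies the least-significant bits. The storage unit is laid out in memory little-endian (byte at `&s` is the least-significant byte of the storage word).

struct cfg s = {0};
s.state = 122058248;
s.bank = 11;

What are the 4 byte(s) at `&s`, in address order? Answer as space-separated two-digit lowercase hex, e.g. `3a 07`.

08 76 46 b7

[0+:28] state=122058248 & 0xfffffff = 0x7467608; word=0x07467608
[28+:4] bank=11 & 0xf = 0xb; word=0xb7467608
word = 0xb7467608 → little-endian bytes:
  [0]=0x08  [1]=0x76  [2]=0x46  [3]=0xb7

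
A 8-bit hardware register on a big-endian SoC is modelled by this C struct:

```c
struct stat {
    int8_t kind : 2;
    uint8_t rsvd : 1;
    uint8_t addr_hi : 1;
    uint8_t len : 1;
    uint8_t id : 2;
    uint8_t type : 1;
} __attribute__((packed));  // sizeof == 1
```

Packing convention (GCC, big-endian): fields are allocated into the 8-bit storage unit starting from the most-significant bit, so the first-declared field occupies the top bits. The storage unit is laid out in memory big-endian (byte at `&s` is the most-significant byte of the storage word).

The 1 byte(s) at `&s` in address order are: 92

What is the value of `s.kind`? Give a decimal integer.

[0]=0x92 (big-endian) → word 0x92
kind:2 @ bit 6 → (0x92>>6)&0x3 = 0x2  ←
rsvd:1 @ bit 5 → (0x92>>5)&0x1 = 0x0
addr_hi:1 @ bit 4 → (0x92>>4)&0x1 = 0x1
len:1 @ bit 3 → (0x92>>3)&0x1 = 0x0
id:2 @ bit 1 → (0x92>>1)&0x3 = 0x1
type:1 @ bit 0 → (0x92>>0)&0x1 = 0x0
kind signed 2b, MSB=1: 2 - 4 = -2

-2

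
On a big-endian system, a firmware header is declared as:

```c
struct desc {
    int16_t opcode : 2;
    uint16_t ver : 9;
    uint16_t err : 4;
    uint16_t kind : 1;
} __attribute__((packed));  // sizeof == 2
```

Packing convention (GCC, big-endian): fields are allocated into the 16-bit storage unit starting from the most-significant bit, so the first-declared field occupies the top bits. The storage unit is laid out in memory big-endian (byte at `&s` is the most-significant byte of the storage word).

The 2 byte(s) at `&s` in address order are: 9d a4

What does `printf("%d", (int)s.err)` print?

2

[0]=0x9d [1]=0xa4 (big-endian) → word 0x9da4
opcode:2 @ bit 14 → (0x9da4>>14)&0x3 = 0x2
ver:9 @ bit 5 → (0x9da4>>5)&0x1ff = 0xed
err:4 @ bit 1 → (0x9da4>>1)&0xf = 0x2  ←
kind:1 @ bit 0 → (0x9da4>>0)&0x1 = 0x0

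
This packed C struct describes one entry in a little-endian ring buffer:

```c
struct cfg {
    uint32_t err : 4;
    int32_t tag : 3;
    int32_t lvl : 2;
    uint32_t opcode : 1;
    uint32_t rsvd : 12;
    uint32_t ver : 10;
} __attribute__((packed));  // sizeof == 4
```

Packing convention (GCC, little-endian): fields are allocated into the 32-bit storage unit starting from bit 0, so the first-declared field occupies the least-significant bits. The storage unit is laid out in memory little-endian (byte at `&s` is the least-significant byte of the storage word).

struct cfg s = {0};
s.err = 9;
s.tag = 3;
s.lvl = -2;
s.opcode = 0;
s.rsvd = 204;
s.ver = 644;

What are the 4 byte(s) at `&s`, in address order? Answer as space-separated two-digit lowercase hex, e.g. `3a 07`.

39 31 03 a1

err (4b) val=9 bits=0x9 at bit 0: 0x00000009
tag (3b) val=3 bits=0x3 at bit 4: 0x00000039
lvl (2b) val=-2 bits=0x2 at bit 7: 0x00000139
opcode (1b) val=0 bits=0x0 at bit 9: 0x00000139
rsvd (12b) val=204 bits=0xcc at bit 10: 0x00033139
ver (10b) val=644 bits=0x284 at bit 22: 0xa1033139
word = 0xa1033139 → little-endian bytes:
  [0]=0x39  [1]=0x31  [2]=0x03  [3]=0xa1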